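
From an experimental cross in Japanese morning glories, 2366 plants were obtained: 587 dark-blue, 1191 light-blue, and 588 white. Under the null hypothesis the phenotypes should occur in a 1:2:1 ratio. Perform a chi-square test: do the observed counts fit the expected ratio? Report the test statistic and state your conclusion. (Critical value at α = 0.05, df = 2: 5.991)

0.109; consistent

Expected counts for N = 2366 under a 1:2:1 ratio (total parts = 4):
  dark-blue: 2366 × 1/4 = 591.5
  light-blue: 2366 × 2/4 = 1183
  white: 2366 × 1/4 = 591.5
χ² = Σ (O − E)² / E
  dark-blue: (587 − 591.5)² / 591.5 = 0.0342
  light-blue: (1191 − 1183)² / 1183 = 0.0541
  white: (588 − 591.5)² / 591.5 = 0.0207
χ² = 0.0342 + 0.0541 + 0.0207 = 0.109
Degrees of freedom = 3 − 1 = 2; critical value at α = 0.05 is 5.991.
Since 0.109 < 5.991, we fail to reject the null hypothesis — the data are consistent with the 1:2:1 ratio.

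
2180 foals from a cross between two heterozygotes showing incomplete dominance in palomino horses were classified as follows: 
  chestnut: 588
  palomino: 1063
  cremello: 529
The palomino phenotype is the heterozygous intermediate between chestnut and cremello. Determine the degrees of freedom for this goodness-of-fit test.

With incomplete dominance, a heterozygote × heterozygote cross gives a 1:2:1 phenotypic ratio.
A goodness-of-fit test with 3 phenotype classes has df = 3 − 1 = 2.

2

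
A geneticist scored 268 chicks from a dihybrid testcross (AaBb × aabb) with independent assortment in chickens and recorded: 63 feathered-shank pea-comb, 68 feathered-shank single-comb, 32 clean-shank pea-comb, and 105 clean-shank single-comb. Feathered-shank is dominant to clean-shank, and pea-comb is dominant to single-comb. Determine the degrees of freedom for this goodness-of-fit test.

3

A dihybrid testcross with independent assortment gives a 1:1:1:1 ratio.
A goodness-of-fit test with 4 phenotype classes has df = 4 − 1 = 3.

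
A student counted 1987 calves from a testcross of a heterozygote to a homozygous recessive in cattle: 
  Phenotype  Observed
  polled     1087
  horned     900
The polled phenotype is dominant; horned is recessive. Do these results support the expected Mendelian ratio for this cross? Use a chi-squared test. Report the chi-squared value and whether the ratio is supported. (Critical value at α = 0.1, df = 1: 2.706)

A testcross of a heterozygote (Aa × aa) gives a 1:1 phenotypic ratio.
Under the 1:1 hypothesis (Σ ratio = 2, N = 1987):
  polled: 1987 × 1/2 = 993.5
  horned: 1987 × 1/2 = 993.5
χ² = Σ (O − E)² / E
  polled: (1087 − 993.5)² / 993.5 = 8.7994
  horned: (900 − 993.5)² / 993.5 = 8.7994
χ² = 8.7994 + 8.7994 = 17.5988 ≈ 17.599
Degrees of freedom = 2 − 1 = 1; critical value at α = 0.1 is 2.706.
Since 17.599 > 2.706, we reject the null hypothesis — the data do not fit the 1:1 ratio.

17.599; not consistent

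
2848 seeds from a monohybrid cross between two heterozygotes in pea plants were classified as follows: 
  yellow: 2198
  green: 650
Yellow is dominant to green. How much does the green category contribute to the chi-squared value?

For a monohybrid cross between heterozygotes with complete dominance, the expected phenotypic ratio is 3:1.
Under the 3:1 hypothesis (Σ ratio = 4, N = 2848):
  yellow: 2848 × 3/4 = 2136
  green: 2848 × 1/4 = 712
Contribution of green: (650 − 712)² / 712 = 5.3989

5.399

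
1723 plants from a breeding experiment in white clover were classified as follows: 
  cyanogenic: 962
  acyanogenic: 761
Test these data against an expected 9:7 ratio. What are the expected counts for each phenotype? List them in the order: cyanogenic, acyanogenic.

969.1875, 753.8125

Under the 9:7 hypothesis (Σ ratio = 16, N = 1723):
  cyanogenic: 1723 × 9/16 = 969.1875
  acyanogenic: 1723 × 7/16 = 753.8125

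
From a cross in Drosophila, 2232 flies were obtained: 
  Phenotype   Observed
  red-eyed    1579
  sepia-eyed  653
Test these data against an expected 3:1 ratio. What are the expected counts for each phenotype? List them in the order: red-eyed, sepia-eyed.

1674, 558

Expected counts for N = 2232 under a 3:1 ratio (total parts = 4):
  red-eyed: 2232 × 3/4 = 1674
  sepia-eyed: 2232 × 1/4 = 558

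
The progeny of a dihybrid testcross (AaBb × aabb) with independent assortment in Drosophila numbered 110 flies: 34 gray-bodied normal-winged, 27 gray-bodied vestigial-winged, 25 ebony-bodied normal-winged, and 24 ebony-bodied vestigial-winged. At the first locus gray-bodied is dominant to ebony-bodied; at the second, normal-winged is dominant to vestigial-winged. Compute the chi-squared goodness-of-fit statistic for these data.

A dihybrid testcross with independent assortment gives a 1:1:1:1 ratio.
Total ratio parts = 4. Expected numbers out of 110:
  gray-bodied normal-winged: 110 × 1/4 = 27.5
  gray-bodied vestigial-winged: 110 × 1/4 = 27.5
  ebony-bodied normal-winged: 110 × 1/4 = 27.5
  ebony-bodied vestigial-winged: 110 × 1/4 = 27.5
χ² = Σ (O − E)² / E
  gray-bodied normal-winged: (34 − 27.5)² / 27.5 = 1.5364
  gray-bodied vestigial-winged: (27 − 27.5)² / 27.5 = 0.0091
  ebony-bodied normal-winged: (25 − 27.5)² / 27.5 = 0.2273
  ebony-bodied vestigial-winged: (24 − 27.5)² / 27.5 = 0.4455
χ² = 1.5364 + 0.0091 + 0.2273 + 0.4455 = 2.2183 ≈ 2.218

2.218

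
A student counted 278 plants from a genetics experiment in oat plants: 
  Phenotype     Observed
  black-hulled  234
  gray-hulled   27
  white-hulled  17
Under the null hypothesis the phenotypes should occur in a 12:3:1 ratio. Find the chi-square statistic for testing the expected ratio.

15.237

The 12:3:1 ratio has 16 parts, so with N = 278 the expected counts are:
  black-hulled: 278 × 12/16 = 208.5
  gray-hulled: 278 × 3/16 = 52.125
  white-hulled: 278 × 1/16 = 17.375
χ² = Σ (O − E)² / E
  black-hulled: (234 − 208.5)² / 208.5 = 3.1187
  gray-hulled: (27 − 52.125)² / 52.125 = 12.1106
  white-hulled: (17 − 17.375)² / 17.375 = 0.0081
χ² = 3.1187 + 12.1106 + 0.0081 = 15.2374 ≈ 15.237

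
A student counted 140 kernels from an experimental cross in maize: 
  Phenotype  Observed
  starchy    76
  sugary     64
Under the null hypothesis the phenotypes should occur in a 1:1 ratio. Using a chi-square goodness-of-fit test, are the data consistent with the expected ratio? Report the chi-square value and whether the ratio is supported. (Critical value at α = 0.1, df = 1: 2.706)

1.029; consistent

Under the 1:1 hypothesis (Σ ratio = 2, N = 140):
  starchy: 140 × 1/2 = 70
  sugary: 140 × 1/2 = 70
χ² = Σ (O − E)² / E
  starchy: (76 − 70)² / 70 = 0.5143
  sugary: (64 − 70)² / 70 = 0.5143
χ² = 0.5143 + 0.5143 = 1.0286 ≈ 1.029
Degrees of freedom = 2 − 1 = 1; critical value at α = 0.1 is 2.706.
Since 1.029 < 2.706, we fail to reject the null hypothesis — the data are consistent with the 1:1 ratio.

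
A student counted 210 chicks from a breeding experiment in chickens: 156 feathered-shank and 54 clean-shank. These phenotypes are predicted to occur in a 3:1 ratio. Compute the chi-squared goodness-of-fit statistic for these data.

0.057

The 3:1 ratio has 4 parts, so with N = 210 the expected counts are:
  feathered-shank: 210 × 3/4 = 157.5
  clean-shank: 210 × 1/4 = 52.5
χ² = Σ (O − E)² / E
  feathered-shank: (156 − 157.5)² / 157.5 = 0.0143
  clean-shank: (54 − 52.5)² / 52.5 = 0.0429
χ² = 0.0143 + 0.0429 = 0.0572 ≈ 0.057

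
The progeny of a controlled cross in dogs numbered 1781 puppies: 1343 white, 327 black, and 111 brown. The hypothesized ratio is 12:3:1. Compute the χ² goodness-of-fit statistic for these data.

Under the 12:3:1 hypothesis (Σ ratio = 16, N = 1781):
  white: 1781 × 12/16 = 1335.75
  black: 1781 × 3/16 = 333.9375
  brown: 1781 × 1/16 = 111.3125
χ² = Σ (O − E)² / E
  white: (1343 − 1335.75)² / 1335.75 = 0.0394
  black: (327 − 333.9375)² / 333.9375 = 0.1441
  brown: (111 − 111.3125)² / 111.3125 = 0.0009
χ² = 0.0394 + 0.1441 + 0.0009 = 0.1844 ≈ 0.184

0.184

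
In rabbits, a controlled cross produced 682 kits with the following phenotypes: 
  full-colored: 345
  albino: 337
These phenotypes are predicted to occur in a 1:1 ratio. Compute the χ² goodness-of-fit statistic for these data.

Total ratio parts = 2. Expected numbers out of 682:
  full-colored: 682 × 1/2 = 341
  albino: 682 × 1/2 = 341
χ² = Σ (O − E)² / E
  full-colored: (345 − 341)² / 341 = 0.0469
  albino: (337 − 341)² / 341 = 0.0469
χ² = 0.0469 + 0.0469 = 0.0938 ≈ 0.094

0.094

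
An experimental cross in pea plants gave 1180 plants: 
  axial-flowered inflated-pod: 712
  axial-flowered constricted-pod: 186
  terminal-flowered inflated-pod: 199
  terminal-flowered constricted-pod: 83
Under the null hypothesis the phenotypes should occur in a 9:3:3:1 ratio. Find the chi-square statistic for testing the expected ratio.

12.521

Under the 9:3:3:1 hypothesis (Σ ratio = 16, N = 1180):
  axial-flowered inflated-pod: 1180 × 9/16 = 663.75
  axial-flowered constricted-pod: 1180 × 3/16 = 221.25
  terminal-flowered inflated-pod: 1180 × 3/16 = 221.25
  terminal-flowered constricted-pod: 1180 × 1/16 = 73.75
χ² = Σ (O − E)² / E
  axial-flowered inflated-pod: (712 − 663.75)² / 663.75 = 3.5074
  axial-flowered constricted-pod: (186 − 221.25)² / 221.25 = 5.6161
  terminal-flowered inflated-pod: (199 − 221.25)² / 221.25 = 2.2376
  terminal-flowered constricted-pod: (83 − 73.75)² / 73.75 = 1.1602
χ² = 3.5074 + 5.6161 + 2.2376 + 1.1602 = 12.5213 ≈ 12.521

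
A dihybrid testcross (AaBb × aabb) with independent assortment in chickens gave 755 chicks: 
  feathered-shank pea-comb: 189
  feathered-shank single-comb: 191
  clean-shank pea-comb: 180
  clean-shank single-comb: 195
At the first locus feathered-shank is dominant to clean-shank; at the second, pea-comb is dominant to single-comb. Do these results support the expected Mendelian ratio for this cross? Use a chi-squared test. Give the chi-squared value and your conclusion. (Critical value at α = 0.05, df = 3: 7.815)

0.640; consistent

A dihybrid testcross with independent assortment gives a 1:1:1:1 ratio.
Total ratio parts = 4. Expected numbers out of 755:
  feathered-shank pea-comb: 755 × 1/4 = 188.75
  feathered-shank single-comb: 755 × 1/4 = 188.75
  clean-shank pea-comb: 755 × 1/4 = 188.75
  clean-shank single-comb: 755 × 1/4 = 188.75
χ² = Σ (O − E)² / E
  feathered-shank pea-comb: (189 − 188.75)² / 188.75 = 0.0003
  feathered-shank single-comb: (191 − 188.75)² / 188.75 = 0.0268
  clean-shank pea-comb: (180 − 188.75)² / 188.75 = 0.4056
  clean-shank single-comb: (195 − 188.75)² / 188.75 = 0.2070
χ² = 0.0003 + 0.0268 + 0.4056 + 0.2070 = 0.6397 ≈ 0.640
Degrees of freedom = 4 − 1 = 3; critical value at α = 0.05 is 7.815.
Since 0.640 < 7.815, we fail to reject the null hypothesis — the data are consistent with the 1:1:1:1 ratio.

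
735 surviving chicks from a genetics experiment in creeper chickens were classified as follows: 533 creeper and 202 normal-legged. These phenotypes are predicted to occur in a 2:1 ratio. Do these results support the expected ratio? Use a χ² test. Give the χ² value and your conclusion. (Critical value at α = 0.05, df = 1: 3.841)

11.320; not consistent

The 2:1 ratio has 3 parts, so with N = 735 the expected counts are:
  creeper: 735 × 2/3 = 490
  normal-legged: 735 × 1/3 = 245
χ² = Σ (O − E)² / E
  creeper: (533 − 490)² / 490 = 3.7735
  normal-legged: (202 − 245)² / 245 = 7.5469
χ² = 3.7735 + 7.5469 = 11.3204 ≈ 11.320
Degrees of freedom = 2 − 1 = 1; critical value at α = 0.05 is 3.841.
Since 11.320 > 3.841, we reject the null hypothesis — the data do not fit the 2:1 ratio.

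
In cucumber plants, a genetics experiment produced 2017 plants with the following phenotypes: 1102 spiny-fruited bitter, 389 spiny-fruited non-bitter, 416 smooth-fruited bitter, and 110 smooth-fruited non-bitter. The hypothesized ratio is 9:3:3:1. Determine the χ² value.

7.071

Total ratio parts = 16. Expected numbers out of 2017:
  spiny-fruited bitter: 2017 × 9/16 = 1134.5625
  spiny-fruited non-bitter: 2017 × 3/16 = 378.1875
  smooth-fruited bitter: 2017 × 3/16 = 378.1875
  smooth-fruited non-bitter: 2017 × 1/16 = 126.0625
χ² = Σ (O − E)² / E
  spiny-fruited bitter: (1102 − 1134.5625)² / 1134.5625 = 0.9346
  spiny-fruited non-bitter: (389 − 378.1875)² / 378.1875 = 0.3091
  smooth-fruited bitter: (416 − 378.1875)² / 378.1875 = 3.7806
  smooth-fruited non-bitter: (110 − 126.0625)² / 126.0625 = 2.0466
χ² = 0.9346 + 0.3091 + 3.7806 + 2.0466 = 7.0709 ≈ 7.071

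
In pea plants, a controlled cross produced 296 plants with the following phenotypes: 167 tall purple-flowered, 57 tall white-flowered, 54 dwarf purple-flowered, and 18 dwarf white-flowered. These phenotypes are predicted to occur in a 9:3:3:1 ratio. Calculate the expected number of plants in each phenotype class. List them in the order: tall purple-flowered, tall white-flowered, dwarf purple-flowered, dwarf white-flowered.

Expected counts for N = 296 under a 9:3:3:1 ratio (total parts = 16):
  tall purple-flowered: 296 × 9/16 = 166.5
  tall white-flowered: 296 × 3/16 = 55.5
  dwarf purple-flowered: 296 × 3/16 = 55.5
  dwarf white-flowered: 296 × 1/16 = 18.5

166.5, 55.5, 55.5, 18.5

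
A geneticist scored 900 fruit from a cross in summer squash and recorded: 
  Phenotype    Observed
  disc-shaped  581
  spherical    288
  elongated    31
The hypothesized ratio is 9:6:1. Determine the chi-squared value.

29.632

Expected counts for N = 900 under a 9:6:1 ratio (total parts = 16):
  disc-shaped: 900 × 9/16 = 506.25
  spherical: 900 × 6/16 = 337.5
  elongated: 900 × 1/16 = 56.25
χ² = Σ (O − E)² / E
  disc-shaped: (581 − 506.25)² / 506.25 = 11.0372
  spherical: (288 − 337.5)² / 337.5 = 7.2600
  elongated: (31 − 56.25)² / 56.25 = 11.3344
χ² = 11.0372 + 7.2600 + 11.3344 = 29.6316 ≈ 29.632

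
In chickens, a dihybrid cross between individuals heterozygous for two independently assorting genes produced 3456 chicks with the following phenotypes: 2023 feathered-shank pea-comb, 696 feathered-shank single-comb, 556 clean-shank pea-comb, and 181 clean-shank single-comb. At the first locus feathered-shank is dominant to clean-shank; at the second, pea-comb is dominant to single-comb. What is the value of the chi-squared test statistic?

A dihybrid F₂ with independent assortment and complete dominance at both loci gives a 9:3:3:1 phenotypic ratio.
Total ratio parts = 16. Expected numbers out of 3456:
  feathered-shank pea-comb: 3456 × 9/16 = 1944
  feathered-shank single-comb: 3456 × 3/16 = 648
  clean-shank pea-comb: 3456 × 3/16 = 648
  clean-shank single-comb: 3456 × 1/16 = 216
χ² = Σ (O − E)² / E
  feathered-shank pea-comb: (2023 − 1944)² / 1944 = 3.2104
  feathered-shank single-comb: (696 − 648)² / 648 = 3.5556
  clean-shank pea-comb: (556 − 648)² / 648 = 13.0617
  clean-shank single-comb: (181 − 216)² / 216 = 5.6713
χ² = 3.2104 + 3.5556 + 13.0617 + 5.6713 = 25.499

25.499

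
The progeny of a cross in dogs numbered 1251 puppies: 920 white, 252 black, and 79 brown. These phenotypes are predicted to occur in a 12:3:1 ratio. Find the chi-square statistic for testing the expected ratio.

Total ratio parts = 16. Expected numbers out of 1251:
  white: 1251 × 12/16 = 938.25
  black: 1251 × 3/16 = 234.5625
  brown: 1251 × 1/16 = 78.1875
χ² = Σ (O − E)² / E
  white: (920 − 938.25)² / 938.25 = 0.3550
  black: (252 − 234.5625)² / 234.5625 = 1.2963
  brown: (79 − 78.1875)² / 78.1875 = 0.0084
χ² = 0.3550 + 1.2963 + 0.0084 = 1.6597 ≈ 1.660

1.660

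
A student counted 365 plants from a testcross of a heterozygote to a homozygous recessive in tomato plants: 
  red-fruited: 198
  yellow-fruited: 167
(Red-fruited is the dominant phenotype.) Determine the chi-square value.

2.633

A testcross of a heterozygote (Aa × aa) gives a 1:1 phenotypic ratio.
Under the 1:1 hypothesis (Σ ratio = 2, N = 365):
  red-fruited: 365 × 1/2 = 182.5
  yellow-fruited: 365 × 1/2 = 182.5
χ² = Σ (O − E)² / E
  red-fruited: (198 − 182.5)² / 182.5 = 1.3164
  yellow-fruited: (167 − 182.5)² / 182.5 = 1.3164
χ² = 1.3164 + 1.3164 = 2.6328 ≈ 2.633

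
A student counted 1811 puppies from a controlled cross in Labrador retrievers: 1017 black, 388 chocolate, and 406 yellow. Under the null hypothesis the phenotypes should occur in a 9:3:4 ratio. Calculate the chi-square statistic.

Expected counts for N = 1811 under a 9:3:4 ratio (total parts = 16):
  black: 1811 × 9/16 = 1018.6875
  chocolate: 1811 × 3/16 = 339.5625
  yellow: 1811 × 4/16 = 452.75
χ² = Σ (O − E)² / E
  black: (1017 − 1018.6875)² / 1018.6875 = 0.0028
  chocolate: (388 − 339.5625)² / 339.5625 = 6.9095
  yellow: (406 − 452.75)² / 452.75 = 4.8273
χ² = 0.0028 + 6.9095 + 4.8273 = 11.7396 ≈ 11.740

11.740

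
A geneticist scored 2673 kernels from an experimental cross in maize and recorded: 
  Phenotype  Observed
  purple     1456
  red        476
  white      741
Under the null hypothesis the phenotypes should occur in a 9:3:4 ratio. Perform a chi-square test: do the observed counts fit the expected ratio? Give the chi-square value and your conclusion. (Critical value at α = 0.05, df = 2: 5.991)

Under the 9:3:4 hypothesis (Σ ratio = 16, N = 2673):
  purple: 2673 × 9/16 = 1503.5625
  red: 2673 × 3/16 = 501.1875
  white: 2673 × 4/16 = 668.25
χ² = Σ (O − E)² / E
  purple: (1456 − 1503.5625)² / 1503.5625 = 1.5046
  red: (476 − 501.1875)² / 501.1875 = 1.2658
  white: (741 − 668.25)² / 668.25 = 7.9200
χ² = 1.5046 + 1.2658 + 7.9200 = 10.6904 ≈ 10.690
Degrees of freedom = 3 − 1 = 2; critical value at α = 0.05 is 5.991.
Since 10.690 > 5.991, we reject the null hypothesis — the data do not fit the 9:3:4 ratio.

10.690; not consistent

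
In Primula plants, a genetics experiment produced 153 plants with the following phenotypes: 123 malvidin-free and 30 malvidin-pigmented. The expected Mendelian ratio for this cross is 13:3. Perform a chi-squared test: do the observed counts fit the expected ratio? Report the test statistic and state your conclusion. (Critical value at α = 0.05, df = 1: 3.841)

0.074; consistent

Total ratio parts = 16. Expected numbers out of 153:
  malvidin-free: 153 × 13/16 = 124.3125
  malvidin-pigmented: 153 × 3/16 = 28.6875
χ² = Σ (O − E)² / E
  malvidin-free: (123 − 124.3125)² / 124.3125 = 0.0139
  malvidin-pigmented: (30 − 28.6875)² / 28.6875 = 0.0600
χ² = 0.0139 + 0.0600 = 0.0739 ≈ 0.074
Degrees of freedom = 2 − 1 = 1; critical value at α = 0.05 is 3.841.
Since 0.074 < 3.841, we fail to reject the null hypothesis — the data are consistent with the 13:3 ratio.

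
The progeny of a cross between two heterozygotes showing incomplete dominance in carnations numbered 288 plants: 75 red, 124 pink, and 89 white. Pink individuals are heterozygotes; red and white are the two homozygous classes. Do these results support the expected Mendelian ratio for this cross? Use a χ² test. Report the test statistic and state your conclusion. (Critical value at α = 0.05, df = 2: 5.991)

With incomplete dominance, a heterozygote × heterozygote cross gives a 1:2:1 phenotypic ratio.
Under the 1:2:1 hypothesis (Σ ratio = 4, N = 288):
  red: 288 × 1/4 = 72
  pink: 288 × 2/4 = 144
  white: 288 × 1/4 = 72
χ² = Σ (O − E)² / E
  red: (75 − 72)² / 72 = 0.1250
  pink: (124 − 144)² / 144 = 2.7778
  white: (89 − 72)² / 72 = 4.0139
χ² = 0.1250 + 2.7778 + 4.0139 = 6.9167 ≈ 6.917
Degrees of freedom = 3 − 1 = 2; critical value at α = 0.05 is 5.991.
Since 6.917 > 5.991, we reject the null hypothesis — the data do not fit the 1:2:1 ratio.

6.917; not consistent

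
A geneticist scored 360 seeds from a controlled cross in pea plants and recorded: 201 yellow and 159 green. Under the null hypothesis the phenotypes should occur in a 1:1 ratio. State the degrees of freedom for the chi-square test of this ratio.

A goodness-of-fit test with 2 phenotype classes has df = 2 − 1 = 1.

1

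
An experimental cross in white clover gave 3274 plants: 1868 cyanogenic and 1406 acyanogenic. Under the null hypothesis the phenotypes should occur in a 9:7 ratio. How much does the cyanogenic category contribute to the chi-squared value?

0.378

Total ratio parts = 16. Expected numbers out of 3274:
  cyanogenic: 3274 × 9/16 = 1841.625
  acyanogenic: 3274 × 7/16 = 1432.375
Contribution of cyanogenic: (1868 − 1841.625)² / 1841.625 = 0.3777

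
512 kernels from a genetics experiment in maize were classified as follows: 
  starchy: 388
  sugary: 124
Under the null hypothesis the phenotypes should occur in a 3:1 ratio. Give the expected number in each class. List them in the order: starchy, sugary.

Total ratio parts = 4. Expected numbers out of 512:
  starchy: 512 × 3/4 = 384
  sugary: 512 × 1/4 = 128

384, 128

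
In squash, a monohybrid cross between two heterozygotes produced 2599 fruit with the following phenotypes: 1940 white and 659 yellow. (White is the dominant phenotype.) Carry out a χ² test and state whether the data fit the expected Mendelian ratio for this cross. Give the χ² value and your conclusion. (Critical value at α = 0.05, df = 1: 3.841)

For a monohybrid cross between heterozygotes with complete dominance, the expected phenotypic ratio is 3:1.
Total ratio parts = 4. Expected numbers out of 2599:
  white: 2599 × 3/4 = 1949.25
  yellow: 2599 × 1/4 = 649.75
χ² = Σ (O − E)² / E
  white: (1940 − 1949.25)² / 1949.25 = 0.0439
  yellow: (659 − 649.75)² / 649.75 = 0.1317
χ² = 0.0439 + 0.1317 = 0.1756 ≈ 0.176
Degrees of freedom = 2 − 1 = 1; critical value at α = 0.05 is 3.841.
Since 0.176 < 3.841, we fail to reject the null hypothesis — the data are consistent with the 3:1 ratio.

0.176; consistent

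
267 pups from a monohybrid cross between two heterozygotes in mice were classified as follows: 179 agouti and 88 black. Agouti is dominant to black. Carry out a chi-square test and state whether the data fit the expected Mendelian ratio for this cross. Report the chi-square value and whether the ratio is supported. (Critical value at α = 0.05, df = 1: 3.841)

9.020; not consistent

For a monohybrid cross between heterozygotes with complete dominance, the expected phenotypic ratio is 3:1.
The 3:1 ratio has 4 parts, so with N = 267 the expected counts are:
  agouti: 267 × 3/4 = 200.25
  black: 267 × 1/4 = 66.75
χ² = Σ (O − E)² / E
  agouti: (179 − 200.25)² / 200.25 = 2.2550
  black: (88 − 66.75)² / 66.75 = 6.7650
χ² = 2.2550 + 6.7650 = 9.020
Degrees of freedom = 2 − 1 = 1; critical value at α = 0.05 is 3.841.
Since 9.020 > 3.841, we reject the null hypothesis — the data do not fit the 3:1 ratio.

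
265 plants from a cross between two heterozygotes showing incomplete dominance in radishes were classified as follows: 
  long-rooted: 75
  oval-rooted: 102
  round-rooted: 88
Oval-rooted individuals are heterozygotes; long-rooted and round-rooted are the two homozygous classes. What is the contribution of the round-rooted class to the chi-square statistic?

7.141

With incomplete dominance, a heterozygote × heterozygote cross gives a 1:2:1 phenotypic ratio.
The 1:2:1 ratio has 4 parts, so with N = 265 the expected counts are:
  long-rooted: 265 × 1/4 = 66.25
  oval-rooted: 265 × 2/4 = 132.5
  round-rooted: 265 × 1/4 = 66.25
Contribution of round-rooted: (88 − 66.25)² / 66.25 = 7.1406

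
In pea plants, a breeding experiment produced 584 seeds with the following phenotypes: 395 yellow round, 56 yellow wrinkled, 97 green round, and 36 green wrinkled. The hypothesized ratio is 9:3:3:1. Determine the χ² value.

41.035

Expected counts for N = 584 under a 9:3:3:1 ratio (total parts = 16):
  yellow round: 584 × 9/16 = 328.5
  yellow wrinkled: 584 × 3/16 = 109.5
  green round: 584 × 3/16 = 109.5
  green wrinkled: 584 × 1/16 = 36.5
χ² = Σ (O − E)² / E
  yellow round: (395 − 328.5)² / 328.5 = 13.4619
  yellow wrinkled: (56 − 109.5)² / 109.5 = 26.1393
  green round: (97 − 109.5)² / 109.5 = 1.4269
  green wrinkled: (36 − 36.5)² / 36.5 = 0.0068
χ² = 13.4619 + 26.1393 + 1.4269 + 0.0068 = 41.0349 ≈ 41.035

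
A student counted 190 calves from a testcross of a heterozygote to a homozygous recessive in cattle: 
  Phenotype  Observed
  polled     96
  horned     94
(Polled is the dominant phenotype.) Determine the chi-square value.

A testcross of a heterozygote (Aa × aa) gives a 1:1 phenotypic ratio.
Expected counts for N = 190 under a 1:1 ratio (total parts = 2):
  polled: 190 × 1/2 = 95
  horned: 190 × 1/2 = 95
χ² = Σ (O − E)² / E
  polled: (96 − 95)² / 95 = 0.0105
  horned: (94 − 95)² / 95 = 0.0105
χ² = 0.0105 + 0.0105 = 0.021

0.021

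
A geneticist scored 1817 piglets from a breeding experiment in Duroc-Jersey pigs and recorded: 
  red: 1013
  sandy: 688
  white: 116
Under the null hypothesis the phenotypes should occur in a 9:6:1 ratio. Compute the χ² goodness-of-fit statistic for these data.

Under the 9:6:1 hypothesis (Σ ratio = 16, N = 1817):
  red: 1817 × 9/16 = 1022.0625
  sandy: 1817 × 6/16 = 681.375
  white: 1817 × 1/16 = 113.5625
χ² = Σ (O − E)² / E
  red: (1013 − 1022.0625)² / 1022.0625 = 0.0804
  sandy: (688 − 681.375)² / 681.375 = 0.0644
  white: (116 − 113.5625)² / 113.5625 = 0.0523
χ² = 0.0804 + 0.0644 + 0.0523 = 0.1971 ≈ 0.197

0.197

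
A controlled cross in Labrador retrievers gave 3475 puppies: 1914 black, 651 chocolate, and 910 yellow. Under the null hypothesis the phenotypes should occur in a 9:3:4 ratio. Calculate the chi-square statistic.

Expected counts for N = 3475 under a 9:3:4 ratio (total parts = 16):
  black: 3475 × 9/16 = 1954.6875
  chocolate: 3475 × 3/16 = 651.5625
  yellow: 3475 × 4/16 = 868.75
χ² = Σ (O − E)² / E
  black: (1914 − 1954.6875)² / 1954.6875 = 0.8469
  chocolate: (651 − 651.5625)² / 651.5625 = 0.0005
  yellow: (910 − 868.75)² / 868.75 = 1.9586
χ² = 0.8469 + 0.0005 + 1.9586 = 2.806

2.806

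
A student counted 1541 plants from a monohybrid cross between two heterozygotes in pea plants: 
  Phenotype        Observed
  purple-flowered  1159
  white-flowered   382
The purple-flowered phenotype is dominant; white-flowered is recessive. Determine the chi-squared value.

0.037

For a monohybrid cross between heterozygotes with complete dominance, the expected phenotypic ratio is 3:1.
Under the 3:1 hypothesis (Σ ratio = 4, N = 1541):
  purple-flowered: 1541 × 3/4 = 1155.75
  white-flowered: 1541 × 1/4 = 385.25
χ² = Σ (O − E)² / E
  purple-flowered: (1159 − 1155.75)² / 1155.75 = 0.0091
  white-flowered: (382 − 385.25)² / 385.25 = 0.0274
χ² = 0.0091 + 0.0274 = 0.0365 ≈ 0.037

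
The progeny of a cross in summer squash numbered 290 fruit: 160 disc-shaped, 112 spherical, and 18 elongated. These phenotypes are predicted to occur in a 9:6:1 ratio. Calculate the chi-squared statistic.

Under the 9:6:1 hypothesis (Σ ratio = 16, N = 290):
  disc-shaped: 290 × 9/16 = 163.125
  spherical: 290 × 6/16 = 108.75
  elongated: 290 × 1/16 = 18.125
χ² = Σ (O − E)² / E
  disc-shaped: (160 − 163.125)² / 163.125 = 0.0599
  spherical: (112 − 108.75)² / 108.75 = 0.0971
  elongated: (18 − 18.125)² / 18.125 = 0.0009
χ² = 0.0599 + 0.0971 + 0.0009 = 0.1579 ≈ 0.158

0.158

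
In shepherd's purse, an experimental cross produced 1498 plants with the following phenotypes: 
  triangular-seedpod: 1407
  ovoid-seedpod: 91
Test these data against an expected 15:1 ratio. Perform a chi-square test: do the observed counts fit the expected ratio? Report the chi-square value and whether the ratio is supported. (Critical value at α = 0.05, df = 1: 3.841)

Total ratio parts = 16. Expected numbers out of 1498:
  triangular-seedpod: 1498 × 15/16 = 1404.375
  ovoid-seedpod: 1498 × 1/16 = 93.625
χ² = Σ (O − E)² / E
  triangular-seedpod: (1407 − 1404.375)² / 1404.375 = 0.0049
  ovoid-seedpod: (91 − 93.625)² / 93.625 = 0.0736
χ² = 0.0049 + 0.0736 = 0.0785 ≈ 0.079
Degrees of freedom = 2 − 1 = 1; critical value at α = 0.05 is 3.841.
Since 0.079 < 3.841, we fail to reject the null hypothesis — the data are consistent with the 15:1 ratio.

0.079; consistent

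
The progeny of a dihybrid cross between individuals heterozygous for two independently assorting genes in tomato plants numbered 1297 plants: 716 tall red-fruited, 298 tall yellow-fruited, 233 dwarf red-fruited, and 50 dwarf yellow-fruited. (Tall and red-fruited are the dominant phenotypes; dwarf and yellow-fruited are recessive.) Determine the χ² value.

A dihybrid F₂ with independent assortment and complete dominance at both loci gives a 9:3:3:1 phenotypic ratio.
Expected counts for N = 1297 under a 9:3:3:1 ratio (total parts = 16):
  tall red-fruited: 1297 × 9/16 = 729.5625
  tall yellow-fruited: 1297 × 3/16 = 243.1875
  dwarf red-fruited: 1297 × 3/16 = 243.1875
  dwarf yellow-fruited: 1297 × 1/16 = 81.0625
χ² = Σ (O − E)² / E
  tall red-fruited: (716 − 729.5625)² / 729.5625 = 0.2521
  tall yellow-fruited: (298 − 243.1875)² / 243.1875 = 12.3543
  dwarf red-fruited: (233 − 243.1875)² / 243.1875 = 0.4268
  dwarf yellow-fruited: (50 − 81.0625)² / 81.0625 = 11.9029
χ² = 0.2521 + 12.3543 + 0.4268 + 11.9029 = 24.9361 ≈ 24.936

24.936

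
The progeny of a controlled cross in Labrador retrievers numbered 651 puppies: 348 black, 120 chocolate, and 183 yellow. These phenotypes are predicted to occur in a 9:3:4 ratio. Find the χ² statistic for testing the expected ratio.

The 9:3:4 ratio has 16 parts, so with N = 651 the expected counts are:
  black: 651 × 9/16 = 366.1875
  chocolate: 651 × 3/16 = 122.0625
  yellow: 651 × 4/16 = 162.75
χ² = Σ (O − E)² / E
  black: (348 − 366.1875)² / 366.1875 = 0.9033
  chocolate: (120 − 122.0625)² / 122.0625 = 0.0349
  yellow: (183 − 162.75)² / 162.75 = 2.5196
χ² = 0.9033 + 0.0349 + 2.5196 = 3.4578 ≈ 3.458

3.458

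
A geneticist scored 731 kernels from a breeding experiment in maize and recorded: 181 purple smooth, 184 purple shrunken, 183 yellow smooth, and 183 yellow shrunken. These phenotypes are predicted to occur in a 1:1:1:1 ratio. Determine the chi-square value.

0.026

Under the 1:1:1:1 hypothesis (Σ ratio = 4, N = 731):
  purple smooth: 731 × 1/4 = 182.75
  purple shrunken: 731 × 1/4 = 182.75
  yellow smooth: 731 × 1/4 = 182.75
  yellow shrunken: 731 × 1/4 = 182.75
χ² = Σ (O − E)² / E
  purple smooth: (181 − 182.75)² / 182.75 = 0.0168
  purple shrunken: (184 − 182.75)² / 182.75 = 0.0085
  yellow smooth: (183 − 182.75)² / 182.75 = 0.0003
  yellow shrunken: (183 − 182.75)² / 182.75 = 0.0003
χ² = 0.0168 + 0.0085 + 0.0003 + 0.0003 = 0.0259 ≈ 0.026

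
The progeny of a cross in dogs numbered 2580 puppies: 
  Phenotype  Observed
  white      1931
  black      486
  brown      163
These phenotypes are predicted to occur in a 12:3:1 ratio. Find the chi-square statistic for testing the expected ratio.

Total ratio parts = 16. Expected numbers out of 2580:
  white: 2580 × 12/16 = 1935
  black: 2580 × 3/16 = 483.75
  brown: 2580 × 1/16 = 161.25
χ² = Σ (O − E)² / E
  white: (1931 − 1935)² / 1935 = 0.0083
  black: (486 − 483.75)² / 483.75 = 0.0105
  brown: (163 − 161.25)² / 161.25 = 0.0190
χ² = 0.0083 + 0.0105 + 0.0190 = 0.0378 ≈ 0.038

0.038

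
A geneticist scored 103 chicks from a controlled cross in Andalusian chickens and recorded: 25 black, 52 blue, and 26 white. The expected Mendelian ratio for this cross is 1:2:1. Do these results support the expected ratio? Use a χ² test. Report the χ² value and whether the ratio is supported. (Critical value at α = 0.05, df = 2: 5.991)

0.029; consistent

Total ratio parts = 4. Expected numbers out of 103:
  black: 103 × 1/4 = 25.75
  blue: 103 × 2/4 = 51.5
  white: 103 × 1/4 = 25.75
χ² = Σ (O − E)² / E
  black: (25 − 25.75)² / 25.75 = 0.0218
  blue: (52 − 51.5)² / 51.5 = 0.0049
  white: (26 − 25.75)² / 25.75 = 0.0024
χ² = 0.0218 + 0.0049 + 0.0024 = 0.0291 ≈ 0.029
Degrees of freedom = 3 − 1 = 2; critical value at α = 0.05 is 5.991.
Since 0.029 < 5.991, we fail to reject the null hypothesis — the data are consistent with the 1:2:1 ratio.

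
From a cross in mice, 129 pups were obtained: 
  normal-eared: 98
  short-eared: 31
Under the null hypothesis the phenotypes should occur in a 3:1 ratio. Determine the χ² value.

0.065

The 3:1 ratio has 4 parts, so with N = 129 the expected counts are:
  normal-eared: 129 × 3/4 = 96.75
  short-eared: 129 × 1/4 = 32.25
χ² = Σ (O − E)² / E
  normal-eared: (98 − 96.75)² / 96.75 = 0.0161
  short-eared: (31 − 32.25)² / 32.25 = 0.0484
χ² = 0.0161 + 0.0484 = 0.0645 ≈ 0.065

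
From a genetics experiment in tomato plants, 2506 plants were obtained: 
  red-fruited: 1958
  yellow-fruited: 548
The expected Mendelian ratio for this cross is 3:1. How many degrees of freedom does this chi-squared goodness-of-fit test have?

A goodness-of-fit test with 2 phenotype classes has df = 2 − 1 = 1.

1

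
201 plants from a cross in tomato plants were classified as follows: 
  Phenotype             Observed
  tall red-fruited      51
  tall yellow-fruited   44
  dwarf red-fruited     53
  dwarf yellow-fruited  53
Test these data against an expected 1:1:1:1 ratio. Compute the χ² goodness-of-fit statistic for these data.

1.090

Total ratio parts = 4. Expected numbers out of 201:
  tall red-fruited: 201 × 1/4 = 50.25
  tall yellow-fruited: 201 × 1/4 = 50.25
  dwarf red-fruited: 201 × 1/4 = 50.25
  dwarf yellow-fruited: 201 × 1/4 = 50.25
χ² = Σ (O − E)² / E
  tall red-fruited: (51 − 50.25)² / 50.25 = 0.0112
  tall yellow-fruited: (44 − 50.25)² / 50.25 = 0.7774
  dwarf red-fruited: (53 − 50.25)² / 50.25 = 0.1505
  dwarf yellow-fruited: (53 − 50.25)² / 50.25 = 0.1505
χ² = 0.0112 + 0.7774 + 0.1505 + 0.1505 = 1.0896 ≈ 1.090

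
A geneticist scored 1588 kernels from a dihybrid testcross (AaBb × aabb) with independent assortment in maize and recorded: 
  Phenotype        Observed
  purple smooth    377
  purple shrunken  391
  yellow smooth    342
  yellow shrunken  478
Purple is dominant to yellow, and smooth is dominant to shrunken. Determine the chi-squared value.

25.244

A dihybrid testcross with independent assortment gives a 1:1:1:1 ratio.
Expected counts for N = 1588 under a 1:1:1:1 ratio (total parts = 4):
  purple smooth: 1588 × 1/4 = 397
  purple shrunken: 1588 × 1/4 = 397
  yellow smooth: 1588 × 1/4 = 397
  yellow shrunken: 1588 × 1/4 = 397
χ² = Σ (O − E)² / E
  purple smooth: (377 − 397)² / 397 = 1.0076
  purple shrunken: (391 − 397)² / 397 = 0.0907
  yellow smooth: (342 − 397)² / 397 = 7.6196
  yellow shrunken: (478 − 397)² / 397 = 16.5264
χ² = 1.0076 + 0.0907 + 7.6196 + 16.5264 = 25.2443 ≈ 25.244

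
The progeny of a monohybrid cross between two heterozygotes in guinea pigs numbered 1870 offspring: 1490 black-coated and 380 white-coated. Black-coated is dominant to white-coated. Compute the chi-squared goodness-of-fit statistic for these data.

For a monohybrid cross between heterozygotes with complete dominance, the expected phenotypic ratio is 3:1.
Under the 3:1 hypothesis (Σ ratio = 4, N = 1870):
  black-coated: 1870 × 3/4 = 1402.5
  white-coated: 1870 × 1/4 = 467.5
χ² = Σ (O − E)² / E
  black-coated: (1490 − 1402.5)² / 1402.5 = 5.4590
  white-coated: (380 − 467.5)² / 467.5 = 16.3770
χ² = 5.4590 + 16.3770 = 21.836

21.836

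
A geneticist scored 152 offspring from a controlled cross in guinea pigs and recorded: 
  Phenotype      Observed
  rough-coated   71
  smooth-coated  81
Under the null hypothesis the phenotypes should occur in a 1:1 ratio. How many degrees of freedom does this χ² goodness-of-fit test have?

A goodness-of-fit test with 2 phenotype classes has df = 2 − 1 = 1.

1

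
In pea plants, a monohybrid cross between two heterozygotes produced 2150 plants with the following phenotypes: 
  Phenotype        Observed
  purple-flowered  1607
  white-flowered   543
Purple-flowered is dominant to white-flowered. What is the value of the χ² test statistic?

For a monohybrid cross between heterozygotes with complete dominance, the expected phenotypic ratio is 3:1.
Expected counts for N = 2150 under a 3:1 ratio (total parts = 4):
  purple-flowered: 2150 × 3/4 = 1612.5
  white-flowered: 2150 × 1/4 = 537.5
χ² = Σ (O − E)² / E
  purple-flowered: (1607 − 1612.5)² / 1612.5 = 0.0188
  white-flowered: (543 − 537.5)² / 537.5 = 0.0563
χ² = 0.0188 + 0.0563 = 0.0751 ≈ 0.075

0.075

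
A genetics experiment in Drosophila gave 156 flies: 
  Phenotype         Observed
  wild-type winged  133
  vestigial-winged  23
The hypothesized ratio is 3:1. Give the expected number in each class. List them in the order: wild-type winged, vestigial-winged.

Total ratio parts = 4. Expected numbers out of 156:
  wild-type winged: 156 × 3/4 = 117
  vestigial-winged: 156 × 1/4 = 39

117, 39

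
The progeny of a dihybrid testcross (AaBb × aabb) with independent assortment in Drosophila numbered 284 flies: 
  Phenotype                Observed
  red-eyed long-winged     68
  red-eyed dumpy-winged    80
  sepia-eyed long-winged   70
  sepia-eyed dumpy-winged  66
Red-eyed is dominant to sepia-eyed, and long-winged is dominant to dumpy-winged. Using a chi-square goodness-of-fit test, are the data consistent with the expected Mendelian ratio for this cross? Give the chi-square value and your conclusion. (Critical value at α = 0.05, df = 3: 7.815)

1.634; consistent

A dihybrid testcross with independent assortment gives a 1:1:1:1 ratio.
The 1:1:1:1 ratio has 4 parts, so with N = 284 the expected counts are:
  red-eyed long-winged: 284 × 1/4 = 71
  red-eyed dumpy-winged: 284 × 1/4 = 71
  sepia-eyed long-winged: 284 × 1/4 = 71
  sepia-eyed dumpy-winged: 284 × 1/4 = 71
χ² = Σ (O − E)² / E
  red-eyed long-winged: (68 − 71)² / 71 = 0.1268
  red-eyed dumpy-winged: (80 − 71)² / 71 = 1.1408
  sepia-eyed long-winged: (70 − 71)² / 71 = 0.0141
  sepia-eyed dumpy-winged: (66 − 71)² / 71 = 0.3521
χ² = 0.1268 + 1.1408 + 0.0141 + 0.3521 = 1.6338 ≈ 1.634
Degrees of freedom = 4 − 1 = 3; critical value at α = 0.05 is 7.815.
Since 1.634 < 7.815, we fail to reject the null hypothesis — the data are consistent with the 1:1:1:1 ratio.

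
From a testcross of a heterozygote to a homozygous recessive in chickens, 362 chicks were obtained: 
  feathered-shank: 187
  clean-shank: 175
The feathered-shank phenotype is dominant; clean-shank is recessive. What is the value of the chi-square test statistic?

0.398

A testcross of a heterozygote (Aa × aa) gives a 1:1 phenotypic ratio.
Expected counts for N = 362 under a 1:1 ratio (total parts = 2):
  feathered-shank: 362 × 1/2 = 181
  clean-shank: 362 × 1/2 = 181
χ² = Σ (O − E)² / E
  feathered-shank: (187 − 181)² / 181 = 0.1989
  clean-shank: (175 − 181)² / 181 = 0.1989
χ² = 0.1989 + 0.1989 = 0.3978 ≈ 0.398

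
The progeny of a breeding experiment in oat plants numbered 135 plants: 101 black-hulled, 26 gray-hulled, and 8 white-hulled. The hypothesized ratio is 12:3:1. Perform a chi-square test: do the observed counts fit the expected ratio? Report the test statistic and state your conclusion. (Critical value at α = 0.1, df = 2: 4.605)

0.042; consistent

Under the 12:3:1 hypothesis (Σ ratio = 16, N = 135):
  black-hulled: 135 × 12/16 = 101.25
  gray-hulled: 135 × 3/16 = 25.3125
  white-hulled: 135 × 1/16 = 8.4375
χ² = Σ (O − E)² / E
  black-hulled: (101 − 101.25)² / 101.25 = 0.0006
  gray-hulled: (26 − 25.3125)² / 25.3125 = 0.0187
  white-hulled: (8 − 8.4375)² / 8.4375 = 0.0227
χ² = 0.0006 + 0.0187 + 0.0227 = 0.042
Degrees of freedom = 3 − 1 = 2; critical value at α = 0.1 is 4.605.
Since 0.042 < 4.605, we fail to reject the null hypothesis — the data are consistent with the 12:3:1 ratio.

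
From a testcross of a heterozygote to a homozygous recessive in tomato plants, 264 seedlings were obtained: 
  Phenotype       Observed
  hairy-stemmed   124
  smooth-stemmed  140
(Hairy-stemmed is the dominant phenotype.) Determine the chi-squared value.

A testcross of a heterozygote (Aa × aa) gives a 1:1 phenotypic ratio.
Total ratio parts = 2. Expected numbers out of 264:
  hairy-stemmed: 264 × 1/2 = 132
  smooth-stemmed: 264 × 1/2 = 132
χ² = Σ (O − E)² / E
  hairy-stemmed: (124 − 132)² / 132 = 0.4848
  smooth-stemmed: (140 − 132)² / 132 = 0.4848
χ² = 0.4848 + 0.4848 = 0.9696 ≈ 0.970

0.970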